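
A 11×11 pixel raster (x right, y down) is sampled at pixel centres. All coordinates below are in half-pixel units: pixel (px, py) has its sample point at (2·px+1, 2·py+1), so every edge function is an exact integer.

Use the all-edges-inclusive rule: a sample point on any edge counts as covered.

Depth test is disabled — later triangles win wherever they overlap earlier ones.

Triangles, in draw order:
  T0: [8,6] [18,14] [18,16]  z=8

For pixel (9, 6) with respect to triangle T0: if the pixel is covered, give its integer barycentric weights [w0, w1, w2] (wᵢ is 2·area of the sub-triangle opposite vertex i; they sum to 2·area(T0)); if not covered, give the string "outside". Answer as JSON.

T0:
  2·area = 20
  edge (8, 6)→(18, 14): d=(10,8) inclusive
  edge (18, 14)→(18, 16): d=(0,2) inclusive
  edge (18, 16)→(8, 6): d=(-10,-10) inclusive
    (1,0)@(3, 1): e=[-10,30,0] → ·  [on edge]
    (2,1)@(5, 3): e=[-6,26,0] → ·  [on edge]
    (3,2)@(7, 5): e=[-2,22,0] → ·  [on edge]
    (4,3)@(9, 7): e=[2,18,0] → █  [on edge]
    (5,3)@(11, 7): e=[-14,14,20] → ·
    (4,4)@(9, 9): e=[22,18,-20] → ·
    (5,4)@(11, 9): e=[6,14,0] → █  [on edge]
    (6,4)@(13, 9): e=[-10,10,20] → ·
    (5,5)@(11, 11): e=[26,14,-20] → ·
    (6,5)@(13, 11): e=[10,10,0] → █  [on edge]
    (7,5)@(15, 11): e=[-6,6,20] → ·
    (6,6)@(13, 13): e=[30,10,-20] → ·
    (7,6)@(15, 13): e=[14,6,0] → █  [on edge]
    (8,7)@(17, 15): e=[18,2,0] → █  [on edge]
    (9,8)@(19, 17): e=[22,-2,0] → ·  [on edge]
    (10,9)@(21, 19): e=[26,-6,0] → ·  [on edge]
  covered (5 px):
    · · · · · · · · · · ·
    · · · · · · · · · · ·
    · · · · · · · · · · ·
    · · · · █ · · · · · ·
    · · · · · █ · · · · ·
    · · · · · · █ · · · ·
    · · · · · · · █ · · ·
    · · · · · · · · █ · ·
    · · · · · · · · · · ·
    · · · · · · · · · · ·
    · · · · · · · · · · ·

Result: "outside"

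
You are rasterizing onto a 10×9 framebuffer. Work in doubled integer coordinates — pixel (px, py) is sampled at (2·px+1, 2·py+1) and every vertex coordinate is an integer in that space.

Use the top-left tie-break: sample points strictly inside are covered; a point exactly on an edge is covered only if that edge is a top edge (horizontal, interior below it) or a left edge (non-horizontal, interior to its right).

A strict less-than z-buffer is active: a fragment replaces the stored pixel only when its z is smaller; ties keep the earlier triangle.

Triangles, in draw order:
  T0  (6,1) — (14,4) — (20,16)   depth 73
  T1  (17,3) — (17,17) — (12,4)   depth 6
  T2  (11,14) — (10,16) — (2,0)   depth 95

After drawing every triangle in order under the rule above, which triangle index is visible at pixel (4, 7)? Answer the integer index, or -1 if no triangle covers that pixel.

T0:
  2·area = 78
  edge (6, 1)→(14, 4): d=(8,3) right/bottom  bias=-1
  edge (14, 4)→(20, 16): d=(6,12) right/bottom  bias=-1
  edge (20, 16)→(6, 1): d=(-14,-15) top-left  bias=+0
    (4,1)@(9, 3): e=[7,54,17] → X
    (5,1)@(11, 3): e=[1,30,47] → X
    (6,1)@(13, 3): e=[-5,6,77] → .
    (4,2)@(9, 5): e=[23,66,-11] → .
    (5,2)@(11, 5): e=[17,42,19] → X
    (6,2)@(13, 5): e=[11,18,49] → X
    (7,2)@(15, 5): e=[5,-6,79] → .
    (5,3)@(11, 7): e=[33,54,-9] → .
    (6,3)@(13, 7): e=[27,30,21] → X
    (7,3)@(15, 7): e=[21,6,51] → X
    (8,3)@(17, 7): e=[15,-18,81] → .
    (6,4)@(13, 9): e=[43,42,-7] → .
  covered (8 px):
    . . . . . . . . . .
    . . . . X X . . . .
    . . . . . X X . . .
    . . . . . . X X . .
    . . . . . . . X . .
    . . . . . . . . X .
    . . . . . . . . . .
    . . . . . . . . . .
    . . . . . . . . . .
T1:
  2·area = 70
  edge (17, 3)→(17, 17): d=(0,14) right/bottom  bias=-1
  edge (17, 17)→(12, 4): d=(-5,-13) top-left  bias=+0
  edge (12, 4)→(17, 3): d=(5,-1) top-left  bias=+0
    (8,0)@(17, 1): e=[0,80,-10] → .  [on edge]
    (8,1)@(17, 3): e=[0,70,0] → .  [on edge]
    (3,2)@(7, 5): e=[140,-70,0] → .  [on edge]
    (6,2)@(13, 5): e=[56,8,6] → X
    (7,2)@(15, 5): e=[28,34,8] → X
    (8,2)@(17, 5): e=[0,60,10] → .  [on edge]
    (6,3)@(13, 7): e=[56,-2,16] → .
    (7,3)@(15, 7): e=[28,24,18] → X
    (8,3)@(17, 7): e=[0,50,20] → .  [on edge]
    (7,4)@(15, 9): e=[28,14,28] → X
    (8,4)@(17, 9): e=[0,40,30] → .  [on edge]
    (7,5)@(15, 11): e=[28,4,38] → X
    (8,5)@(17, 11): e=[0,30,40] → .  [on edge]
    (8,6)@(17, 13): e=[0,20,50] → .  [on edge]
    (8,7)@(17, 15): e=[0,10,60] → .  [on edge]
    (8,8)@(17, 17): e=[0,0,70] → .  [on edge]
  covered (5 px):
    . . . . . . . . . .
    . . . . . . . . . .
    . . . . . . X X . .
    . . . . . . . X . .
    . . . . . . . X . .
    . . . . . . . X . .
    . . . . . . . . . .
    . . . . . . . . . .
    . . . . . . . . . .
T2:
  2·area = 32
  edge (11, 14)→(10, 16): d=(-1,2) right/bottom  bias=-1
  edge (10, 16)→(2, 0): d=(-8,-16) top-left  bias=+0
  edge (2, 0)→(11, 14): d=(9,14) right/bottom  bias=-1
    (2,2)@(5, 5): e=[21,8,3] → X
    (3,2)@(7, 5): e=[17,40,-25] → .
    (2,3)@(5, 7): e=[19,-8,21] → .
    (3,4)@(7, 9): e=[13,8,11] → X
    (4,4)@(9, 9): e=[9,40,-17] → .
    (3,5)@(7, 11): e=[11,-8,29] → .
    (4,5)@(9, 11): e=[7,24,1] → X
    (5,5)@(11, 11): e=[3,56,-27] → .
    (4,6)@(9, 13): e=[5,8,19] → X
    (5,6)@(11, 13): e=[1,40,-9] → .
    (4,7)@(9, 15): e=[3,-8,37] → .
  covered (4 px):
    . . . . . . . . . .
    . . . . . . . . . .
    . . X . . . . . . .
    . . . . . . . . . .
    . . . X . . . . . .
    . . . . X . . . . .
    . . . . X . . . . .
    . . . . . . . . . .
    . . . . . . . . . .

Z-buffer (winner per pixel, '.' = empty):
  . . . . . . . . . .
  . . . . 0 0 . . . .
  . . 2 . . 0 1 1 . .
  . . . . . . 0 1 . .
  . . . 2 . . . 1 . .
  . . . . 2 . . 1 0 .
  . . . . 2 . . . . .
  . . . . . . . . . .
  . . . . . . . . . .

Result: -1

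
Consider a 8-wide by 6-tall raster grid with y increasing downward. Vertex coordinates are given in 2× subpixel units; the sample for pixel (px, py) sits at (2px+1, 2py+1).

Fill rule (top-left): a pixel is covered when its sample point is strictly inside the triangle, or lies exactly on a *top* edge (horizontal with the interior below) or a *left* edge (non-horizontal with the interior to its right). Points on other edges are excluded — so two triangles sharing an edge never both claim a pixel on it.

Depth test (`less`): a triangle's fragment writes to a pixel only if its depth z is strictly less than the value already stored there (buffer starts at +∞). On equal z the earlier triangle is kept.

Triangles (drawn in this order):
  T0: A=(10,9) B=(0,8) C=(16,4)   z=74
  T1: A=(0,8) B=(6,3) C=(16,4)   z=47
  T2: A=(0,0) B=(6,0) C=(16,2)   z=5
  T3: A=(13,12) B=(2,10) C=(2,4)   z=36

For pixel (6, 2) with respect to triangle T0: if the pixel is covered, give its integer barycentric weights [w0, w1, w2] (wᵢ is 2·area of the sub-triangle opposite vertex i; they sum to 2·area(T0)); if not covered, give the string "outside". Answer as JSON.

T0:
  2·area = 56
  edge (10, 9)→(0, 8): d=(-10,-1) top-left  bias=+0
  edge (0, 8)→(16, 4): d=(16,-4) top-left  bias=+0
  edge (16, 4)→(10, 9): d=(-6,5) right/bottom  bias=-1
    (6,2)@(13, 5): e=[43,4,9] → #
    (7,2)@(15, 5): e=[45,12,-1] → ·
    (2,3)@(5, 7): e=[15,4,37] → #
    (3,3)@(7, 7): e=[17,12,27] → #
    (4,3)@(9, 7): e=[19,20,17] → #
    (5,3)@(11, 7): e=[21,28,7] → #
    (6,3)@(13, 7): e=[23,36,-3] → ·
    (2,4)@(5, 9): e=[-5,36,25] → ·
    (3,4)@(7, 9): e=[-3,44,15] → ·
    (4,4)@(9, 9): e=[-1,52,5] → ·
    (5,4)@(11, 9): e=[1,60,-5] → ·
  covered (5 px):
    · · · · · · · ·
    · · · · · · · ·
    · · · · · · # ·
    · · # # # # · ·
    · · · · · · · ·
    · · · · · · · ·
T1:
  2·area = 56
  edge (0, 8)→(6, 3): d=(6,-5) top-left  bias=+0
  edge (6, 3)→(16, 4): d=(10,1) right/bottom  bias=-1
  edge (16, 4)→(0, 8): d=(-16,4) right/bottom  bias=-1
    (2,2)@(5, 5): e=[7,21,28] → #
    (3,2)@(7, 5): e=[17,19,20] → #
    (4,2)@(9, 5): e=[27,17,12] → #
    (5,2)@(11, 5): e=[37,15,4] → #
    (6,2)@(13, 5): e=[47,13,-4] → ·
    (1,3)@(3, 7): e=[9,43,4] → #
    (2,3)@(5, 7): e=[19,41,-4] → ·
    (3,3)@(7, 7): e=[29,39,-12] → ·
    (4,3)@(9, 7): e=[39,37,-20] → ·
    (5,3)@(11, 7): e=[49,35,-28] → ·
    (1,4)@(3, 9): e=[21,63,-28] → ·
  covered (5 px):
    · · · · · · · ·
    · · · · · · · ·
    · · # # # # · ·
    · # · · · · · ·
    · · · · · · · ·
    · · · · · · · ·
T2:
  2·area = 12
  edge (0, 0)→(6, 0): d=(6,0) top-left  bias=+0
  edge (6, 0)→(16, 2): d=(10,2) right/bottom  bias=-1
  edge (16, 2)→(0, 0): d=(-16,-2) top-left  bias=+0
    (4,0)@(9, 1): e=[6,4,2] → #
    (5,0)@(11, 1): e=[6,0,6] → ·  [on edge]
    (4,1)@(9, 3): e=[18,24,-30] → ·
  covered (1 px):
    · · · · # · · ·
    · · · · · · · ·
    · · · · · · · ·
    · · · · · · · ·
    · · · · · · · ·
    · · · · · · · ·
T3:
  2·area = 66
  edge (13, 12)→(2, 10): d=(-11,-2) top-left  bias=+0
  edge (2, 10)→(2, 4): d=(0,-6) top-left  bias=+0
  edge (2, 4)→(13, 12): d=(11,8) right/bottom  bias=-1
    (1,2)@(3, 5): e=[57,6,3] → #
    (2,2)@(5, 5): e=[61,18,-13] → ·
    (1,3)@(3, 7): e=[35,6,25] → #
    (2,3)@(5, 7): e=[39,18,9] → #
    (3,3)@(7, 7): e=[43,30,-7] → ·
    (1,4)@(3, 9): e=[13,6,47] → #
    (3,4)@(7, 9): e=[21,30,15] → #
    (4,4)@(9, 9): e=[25,42,-1] → ·
    (1,5)@(3, 11): e=[-9,6,69] → ·
    (2,5)@(5, 11): e=[-5,18,53] → ·
    (3,5)@(7, 11): e=[-1,30,37] → ·
    (4,5)@(9, 11): e=[3,42,21] → #
  covered (8 px):
    · · · · · · · ·
    · · · · · · · ·
    · # · · · · · ·
    · # # · · · · ·
    · # # # · · · ·
    · · · · # # · ·

Result: [4,9,43]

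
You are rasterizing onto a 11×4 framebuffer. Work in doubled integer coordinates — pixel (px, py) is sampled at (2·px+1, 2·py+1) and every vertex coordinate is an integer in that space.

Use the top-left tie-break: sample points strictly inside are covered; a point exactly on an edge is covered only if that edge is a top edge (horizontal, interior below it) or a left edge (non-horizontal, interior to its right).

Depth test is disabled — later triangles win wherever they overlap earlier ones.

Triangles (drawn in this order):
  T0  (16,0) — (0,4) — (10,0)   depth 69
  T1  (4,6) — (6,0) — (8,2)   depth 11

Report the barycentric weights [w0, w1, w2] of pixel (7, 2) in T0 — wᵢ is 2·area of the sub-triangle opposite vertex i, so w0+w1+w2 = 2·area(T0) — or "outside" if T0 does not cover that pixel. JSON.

T0:
  2·area = 24
  edge (16, 0)→(0, 4): d=(-16,4) right/bottom  bias=-1
  edge (0, 4)→(10, 0): d=(10,-4) top-left  bias=+0
  edge (10, 0)→(16, 0): d=(6,0) top-left  bias=+0
    (4,0)@(9, 1): e=[12,6,6] → #
    (5,0)@(11, 1): e=[4,14,6] → #
    (6,0)@(13, 1): e=[-4,22,6] → ·
    (1,1)@(3, 3): e=[4,2,18] → #
    (2,1)@(5, 3): e=[-4,10,18] → ·
    (4,1)@(9, 3): e=[-20,26,18] → ·
    (5,1)@(11, 3): e=[-28,34,18] → ·
    (1,2)@(3, 5): e=[-28,22,30] → ·
  covered (3 px):
    · · · · # # · · · · ·
    · # · · · · · · · · ·
    · · · · · · · · · · ·
    · · · · · · · · · · ·
T1:
  2·area = 16
  edge (4, 6)→(6, 0): d=(2,-6) top-left  bias=+0
  edge (6, 0)→(8, 2): d=(2,2) right/bottom  bias=-1
  edge (8, 2)→(4, 6): d=(-4,4) right/bottom  bias=-1
    (3,0)@(7, 1): e=[8,0,8] → ·  [on edge]
    (4,0)@(9, 1): e=[20,-4,0] → ·  [on edge]
    (2,1)@(5, 3): e=[0,8,8] → #  [on edge]
    (3,1)@(7, 3): e=[12,4,0] → ·  [on edge]
    (4,1)@(9, 3): e=[24,0,-8] → ·  [on edge]
    (2,2)@(5, 5): e=[4,12,0] → ·  [on edge]
    (5,2)@(11, 5): e=[40,0,-24] → ·  [on edge]
    (1,3)@(3, 7): e=[-4,20,0] → ·  [on edge]
    (6,3)@(13, 7): e=[56,0,-40] → ·  [on edge]
  covered (1 px):
    · · · · · · · · · · ·
    · · # · · · · · · · ·
    · · · · · · · · · · ·
    · · · · · · · · · · ·

Final: "outside"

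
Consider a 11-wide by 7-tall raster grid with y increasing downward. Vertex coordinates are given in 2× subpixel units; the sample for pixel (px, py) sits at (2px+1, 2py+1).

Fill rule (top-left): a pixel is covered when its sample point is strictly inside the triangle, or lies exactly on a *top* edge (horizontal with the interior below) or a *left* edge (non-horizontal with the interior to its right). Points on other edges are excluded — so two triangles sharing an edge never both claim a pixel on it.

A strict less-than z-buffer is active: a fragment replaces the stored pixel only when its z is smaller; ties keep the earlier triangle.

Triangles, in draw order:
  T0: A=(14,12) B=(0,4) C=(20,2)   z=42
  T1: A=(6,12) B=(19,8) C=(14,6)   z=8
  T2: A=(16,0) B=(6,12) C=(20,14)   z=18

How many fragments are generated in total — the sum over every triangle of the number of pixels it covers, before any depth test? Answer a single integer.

T0:
  2·area = 188
  edge (14, 12)→(0, 4): d=(-14,-8) top-left  bias=+0
  edge (0, 4)→(20, 2): d=(20,-2) top-left  bias=+0
  edge (20, 2)→(14, 12): d=(-6,10) right/bottom  bias=-1
    (5,1)@(11, 3): e=[102,2,84] → #
    (6,1)@(13, 3): e=[118,6,64] → #
    (7,1)@(15, 3): e=[134,10,44] → #
    (8,1)@(17, 3): e=[150,14,24] → #
    (9,1)@(19, 3): e=[166,18,4] → #
    (10,1)@(21, 3): e=[182,22,-16] → ·
    (1,2)@(3, 5): e=[10,26,152] → #
    (2,2)@(5, 5): e=[26,30,132] → #
    (3,2)@(7, 5): e=[42,34,112] → #
    (4,2)@(9, 5): e=[58,38,92] → #
    (9,2)@(19, 5): e=[138,58,-8] → ·
    (1,3)@(3, 7): e=[-18,66,140] → ·
    (8,3)@(17, 7): e=[94,94,0] → ·  [on edge]
  covered (23 px):
    · · · · · · · · · · ·
    · · · · · # # # # # ·
    · # # # # # # # # · ·
    · · · # # # # # · · ·
    · · · · # # # # · · ·
    · · · · · · # · · · ·
    · · · · · · · · · · ·
T1:
  2·area = 46  (B↔C swapped to make it positive)
  edge (6, 12)→(14, 6): d=(8,-6) top-left  bias=+0
  edge (14, 6)→(19, 8): d=(5,2) right/bottom  bias=-1
  edge (19, 8)→(6, 12): d=(-13,4) right/bottom  bias=-1
    (6,3)@(13, 7): e=[2,7,37] → #
    (7,3)@(15, 7): e=[14,3,29] → #
    (8,3)@(17, 7): e=[26,-1,21] → ·
    (5,4)@(11, 9): e=[6,21,19] → #
    (8,4)@(17, 9): e=[42,9,-5] → ·
    (4,5)@(9, 11): e=[10,35,1] → #
    (5,5)@(11, 11): e=[22,31,-7] → ·
    (6,5)@(13, 11): e=[34,27,-15] → ·
    (7,5)@(15, 11): e=[46,23,-23] → ·
    (4,6)@(9, 13): e=[26,45,-25] → ·
  covered (6 px):
    · · · · · · · · · · ·
    · · · · · · · · · · ·
    · · · · · · · · · · ·
    · · · · · · # # · · ·
    · · · · · # # # · · ·
    · · · · # · · · · · ·
    · · · · · · · · · · ·
T2:
  2·area = 188  (B↔C swapped to make it positive)
  edge (16, 0)→(20, 14): d=(4,14) right/bottom  bias=-1
  edge (20, 14)→(6, 12): d=(-14,-2) top-left  bias=+0
  edge (6, 12)→(16, 0): d=(10,-12) top-left  bias=+0
    (7,1)@(15, 3): e=[26,144,18] → #
    (8,1)@(17, 3): e=[-2,148,42] → ·
    (6,2)@(13, 5): e=[62,112,14] → #
    (8,2)@(17, 5): e=[6,120,62] → #
    (9,2)@(19, 5): e=[-22,124,86] → ·
    (5,3)@(11, 7): e=[98,80,10] → #
    (9,3)@(19, 7): e=[-14,96,106] → ·
    (4,4)@(9, 9): e=[134,48,6] → #
    (9,4)@(19, 9): e=[-6,68,126] → ·
    (3,5)@(7, 11): e=[170,16,2] → #
    (9,5)@(19, 11): e=[2,40,146] → #
    (10,5)@(21, 11): e=[-26,44,170] → ·
    (6,6)@(13, 13): e=[94,0,94] → #  [on edge]
  covered (24 px):
    · · · · · · · · · · ·
    · · · · · · · # · · ·
    · · · · · · # # # · ·
    · · · · · # # # # · ·
    · · · · # # # # # · ·
    · · · # # # # # # # ·
    · · · · · · # # # # ·

Final: 53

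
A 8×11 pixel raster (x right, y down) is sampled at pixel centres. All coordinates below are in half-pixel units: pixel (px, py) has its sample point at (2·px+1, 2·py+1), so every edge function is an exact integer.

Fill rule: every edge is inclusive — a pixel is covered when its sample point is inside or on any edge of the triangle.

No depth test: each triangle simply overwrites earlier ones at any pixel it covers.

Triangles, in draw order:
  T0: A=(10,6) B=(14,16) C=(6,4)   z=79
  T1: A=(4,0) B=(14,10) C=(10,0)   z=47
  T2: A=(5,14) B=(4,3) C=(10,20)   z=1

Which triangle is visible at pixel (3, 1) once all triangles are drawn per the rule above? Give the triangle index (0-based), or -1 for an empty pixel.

T0:
  2·area = 32
  edge (10, 6)→(14, 16): d=(4,10) inclusive
  edge (14, 16)→(6, 4): d=(-8,-12) inclusive
  edge (6, 4)→(10, 6): d=(4,2) inclusive
    (3,2)@(7, 5): e=[26,4,2] → █
    (4,2)@(9, 5): e=[6,28,-2] → ·
    (3,3)@(7, 7): e=[34,-12,10] → ·
    (4,3)@(9, 7): e=[14,12,6] → █
    (5,3)@(11, 7): e=[-6,36,2] → ·
    (4,4)@(9, 9): e=[22,-4,14] → ·
    (5,4)@(11, 9): e=[2,20,10] → █
    (6,4)@(13, 9): e=[-18,44,6] → ·
    (5,5)@(11, 11): e=[10,4,18] → █
    (6,5)@(13, 11): e=[-10,28,14] → ·
    (5,6)@(11, 13): e=[18,-12,26] → ·
  covered (4 px):
    · · · · · · · ·
    · · · · · · · ·
    · · · █ · · · ·
    · · · · █ · · ·
    · · · · · █ · ·
    · · · · · █ · ·
    · · · · · · · ·
    · · · · · · · ·
    · · · · · · · ·
    · · · · · · · ·
    · · · · · · · ·
T1:
  2·area = 60  (B↔C swapped to make it positive)
  edge (4, 0)→(10, 0): d=(6,0) inclusive
  edge (10, 0)→(14, 10): d=(4,10) inclusive
  edge (14, 10)→(4, 0): d=(-10,-10) inclusive
    (2,0)@(5, 1): e=[6,54,0] → █  [on edge]
    (3,0)@(7, 1): e=[6,34,20] → █
    (4,0)@(9, 1): e=[6,14,40] → █
    (5,0)@(11, 1): e=[6,-6,60] → ·
    (2,1)@(5, 3): e=[18,62,-20] → ·
    (3,1)@(7, 3): e=[18,42,0] → █  [on edge]
    (5,1)@(11, 3): e=[18,2,40] → █
    (6,1)@(13, 3): e=[18,-18,60] → ·
    (3,2)@(7, 5): e=[30,50,-20] → ·
    (4,2)@(9, 5): e=[30,30,0] → █  [on edge]
    (6,2)@(13, 5): e=[30,-10,40] → ·
    (4,3)@(9, 7): e=[42,38,-20] → ·
    (5,3)@(11, 7): e=[42,18,0] → █  [on edge]
    (6,4)@(13, 9): e=[54,6,0] → █  [on edge]
    (7,5)@(15, 11): e=[66,-6,0] → ·  [on edge]
  covered (10 px):
    · · █ █ █ · · ·
    · · · █ █ █ · ·
    · · · · █ █ · ·
    · · · · · █ · ·
    · · · · · · █ ·
    · · · · · · · ·
    · · · · · · · ·
    · · · · · · · ·
    · · · · · · · ·
    · · · · · · · ·
    · · · · · · · ·
T2:
  2·area = 49
  edge (5, 14)→(4, 3): d=(-1,-11) inclusive
  edge (4, 3)→(10, 20): d=(6,17) inclusive
  edge (10, 20)→(5, 14): d=(-5,-6) inclusive
    (2,3)@(5, 7): e=[7,7,35] → █
    (3,3)@(7, 7): e=[29,-27,47] → ·
    (2,4)@(5, 9): e=[5,19,25] → █
    (3,4)@(7, 9): e=[27,-15,37] → ·
    (2,5)@(5, 11): e=[3,31,15] → █
    (3,5)@(7, 11): e=[25,-3,27] → ·
    (2,6)@(5, 13): e=[1,43,5] → █
    (3,6)@(7, 13): e=[23,9,17] → █
    (4,6)@(9, 13): e=[45,-25,29] → ·
    (2,7)@(5, 15): e=[-1,55,-5] → ·
    (3,7)@(7, 15): e=[21,21,7] → █
    (4,7)@(9, 15): e=[43,-13,19] → ·
  covered (6 px):
    · · · · · · · ·
    · · · · · · · ·
    · · · · · · · ·
    · · █ · · · · ·
    · · █ · · · · ·
    · · █ · · · · ·
    · · █ █ · · · ·
    · · · █ · · · ·
    · · · · · · · ·
    · · · · · · · ·
    · · · · · · · ·

Z-buffer (winner per pixel, '.' = empty):
  . . 1 1 1 . . .
  . . . 1 1 1 . .
  . . . 0 1 1 . .
  . . 2 . 0 1 . .
  . . 2 . . 0 1 .
  . . 2 . . 0 . .
  . . 2 2 . . . .
  . . . 2 . . . .
  . . . . . . . .
  . . . . . . . .
  . . . . . . . .

Final: 1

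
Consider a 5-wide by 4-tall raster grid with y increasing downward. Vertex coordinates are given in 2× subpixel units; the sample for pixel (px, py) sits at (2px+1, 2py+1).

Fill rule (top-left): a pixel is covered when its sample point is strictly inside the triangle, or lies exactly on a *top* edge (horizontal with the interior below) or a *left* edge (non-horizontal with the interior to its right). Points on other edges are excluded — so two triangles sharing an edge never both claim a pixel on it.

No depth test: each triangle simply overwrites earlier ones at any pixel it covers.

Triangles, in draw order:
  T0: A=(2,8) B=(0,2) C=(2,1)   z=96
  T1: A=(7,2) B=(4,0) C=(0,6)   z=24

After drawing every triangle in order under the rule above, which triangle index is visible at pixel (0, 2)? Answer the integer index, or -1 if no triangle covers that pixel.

T0:
  2·area = 14
  edge (2, 8)→(0, 2): d=(-2,-6) top-left  bias=+0
  edge (0, 2)→(2, 1): d=(2,-1) top-left  bias=+0
  edge (2, 1)→(2, 8): d=(0,7) right/bottom  bias=-1
    (0,1)@(1, 3): e=[4,3,7] → █
    (1,1)@(3, 3): e=[16,5,-7] → ·
    (0,2)@(1, 5): e=[0,7,7] → █  [on edge]
    (1,2)@(3, 5): e=[12,9,-7] → ·
    (0,3)@(1, 7): e=[-4,11,7] → ·
  covered (2 px):
    · · · · ·
    █ · · · ·
    █ · · · ·
    · · · · ·
T1:
  2·area = 26  (B↔C swapped to make it positive)
  edge (7, 2)→(0, 6): d=(-7,4) right/bottom  bias=-1
  edge (0, 6)→(4, 0): d=(4,-6) top-left  bias=+0
  edge (4, 0)→(7, 2): d=(3,2) right/bottom  bias=-1
    (2,0)@(5, 1): e=[15,10,1] → █
    (3,0)@(7, 1): e=[7,22,-3] → ·
    (1,1)@(3, 3): e=[9,6,11] → █
    (3,1)@(7, 3): e=[-7,30,3] → ·
    (0,2)@(1, 5): e=[3,2,21] → █
    (1,2)@(3, 5): e=[-5,14,17] → ·
    (2,2)@(5, 5): e=[-13,26,13] → ·
    (0,3)@(1, 7): e=[-11,10,27] → ·
  covered (4 px):
    · · █ · ·
    · █ █ · ·
    █ · · · ·
    · · · · ·

Z-buffer (winner per pixel, '.' = empty):
  . . 1 . .
  0 1 1 . .
  1 . . . .
  . . . . .

Answer: 1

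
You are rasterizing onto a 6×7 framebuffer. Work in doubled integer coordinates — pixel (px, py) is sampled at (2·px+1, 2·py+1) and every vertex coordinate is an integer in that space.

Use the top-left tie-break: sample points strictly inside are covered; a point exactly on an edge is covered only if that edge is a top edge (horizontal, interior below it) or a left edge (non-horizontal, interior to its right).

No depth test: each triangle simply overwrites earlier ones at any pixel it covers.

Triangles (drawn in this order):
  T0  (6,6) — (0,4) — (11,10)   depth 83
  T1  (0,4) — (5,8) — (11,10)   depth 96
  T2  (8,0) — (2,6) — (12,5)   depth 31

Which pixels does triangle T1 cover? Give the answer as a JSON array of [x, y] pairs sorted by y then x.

T0:
  2·area = 14  (B↔C swapped to make it positive)
  edge (6, 6)→(11, 10): d=(5,4) right/bottom  bias=-1
  edge (11, 10)→(0, 4): d=(-11,-6) top-left  bias=+0
  edge (0, 4)→(6, 6): d=(6,2) right/bottom  bias=-1
    (1,2)@(3, 5): e=[7,7,0] → .  [on edge]
    (3,3)@(7, 7): e=[1,9,4] → X
    (4,3)@(9, 7): e=[-7,21,0] → .  [on edge]
    (3,4)@(7, 9): e=[11,-13,16] → .
  covered (1 px):
    . . . . . .
    . . . . . .
    . . . . . .
    . . . X . .
    . . . . . .
    . . . . . .
    . . . . . .
T1:
  2·area = 14  (B↔C swapped to make it positive)
  edge (0, 4)→(11, 10): d=(11,6) right/bottom  bias=-1
  edge (11, 10)→(5, 8): d=(-6,-2) top-left  bias=+0
  edge (5, 8)→(0, 4): d=(-5,-4) top-left  bias=+0
    (2,3)@(5, 7): e=[3,6,5] → X
    (3,3)@(7, 7): e=[-9,10,13] → .
    (2,4)@(5, 9): e=[25,-6,-5] → .
    (4,4)@(9, 9): e=[1,2,11] → X
    (5,4)@(11, 9): e=[-11,6,19] → .
    (4,5)@(9, 11): e=[23,-10,1] → .
  covered (2 px):
    . . . . . .
    . . . . . .
    . . . . . .
    . . X . . .
    . . . . X .
    . . . . . .
    . . . . . .
T2:
  2·area = 54  (B↔C swapped to make it positive)
  edge (8, 0)→(12, 5): d=(4,5) right/bottom  bias=-1
  edge (12, 5)→(2, 6): d=(-10,1) right/bottom  bias=-1
  edge (2, 6)→(8, 0): d=(6,-6) top-left  bias=+0
    (3,0)@(7, 1): e=[9,45,0] → X  [on edge]
    (4,0)@(9, 1): e=[-1,43,12] → .
    (2,1)@(5, 3): e=[27,27,0] → X  [on edge]
    (4,1)@(9, 3): e=[7,23,24] → X
    (5,1)@(11, 3): e=[-3,21,36] → .
    (1,2)@(3, 5): e=[45,9,0] → X  [on edge]
    (5,2)@(11, 5): e=[5,1,48] → X
    (0,3)@(1, 7): e=[63,-9,0] → .  [on edge]
    (1,3)@(3, 7): e=[53,-11,12] → .
    (2,3)@(5, 7): e=[43,-13,24] → .
    (3,3)@(7, 7): e=[33,-15,36] → .
    (4,3)@(9, 7): e=[23,-17,48] → .
  covered (9 px):
    . . . X . .
    . . X X X .
    . X X X X X
    . . . . . .
    . . . . . .
    . . . . . .
    . . . . . .

Answer: [[2,3],[4,4]]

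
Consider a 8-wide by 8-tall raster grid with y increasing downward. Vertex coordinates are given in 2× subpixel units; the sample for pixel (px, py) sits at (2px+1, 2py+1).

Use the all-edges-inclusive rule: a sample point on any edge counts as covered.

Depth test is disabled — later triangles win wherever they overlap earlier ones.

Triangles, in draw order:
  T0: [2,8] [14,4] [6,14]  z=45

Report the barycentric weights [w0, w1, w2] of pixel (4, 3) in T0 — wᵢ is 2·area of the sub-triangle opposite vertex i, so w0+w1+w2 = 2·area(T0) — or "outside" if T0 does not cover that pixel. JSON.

T0:
  2·area = 88
  edge (2, 8)→(14, 4): d=(12,-4) inclusive
  edge (14, 4)→(6, 14): d=(-8,10) inclusive
  edge (6, 14)→(2, 8): d=(-4,-6) inclusive
    (5,2)@(11, 5): e=[0,22,66] → #  [on edge]
    (6,2)@(13, 5): e=[8,2,78] → #
    (7,2)@(15, 5): e=[16,-18,90] → ·
    (2,3)@(5, 7): e=[0,66,22] → #  [on edge]
    (3,3)@(7, 7): e=[8,46,34] → #
    (4,3)@(9, 7): e=[16,26,46] → #
    (6,3)@(13, 7): e=[32,-14,70] → ·
    (1,4)@(3, 9): e=[16,70,2] → #
    (5,4)@(11, 9): e=[48,-10,50] → ·
    (1,5)@(3, 11): e=[40,54,-6] → ·
    (2,5)@(5, 11): e=[48,34,6] → #
    (4,5)@(9, 11): e=[64,-6,30] → ·
  covered (12 px):
    · · · · · · · ·
    · · · · · · · ·
    · · · · · # # ·
    · · # # # # · ·
    · # # # # · · ·
    · · # # · · · ·
    · · · · · · · ·
    · · · · · · · ·

Answer: [26,46,16]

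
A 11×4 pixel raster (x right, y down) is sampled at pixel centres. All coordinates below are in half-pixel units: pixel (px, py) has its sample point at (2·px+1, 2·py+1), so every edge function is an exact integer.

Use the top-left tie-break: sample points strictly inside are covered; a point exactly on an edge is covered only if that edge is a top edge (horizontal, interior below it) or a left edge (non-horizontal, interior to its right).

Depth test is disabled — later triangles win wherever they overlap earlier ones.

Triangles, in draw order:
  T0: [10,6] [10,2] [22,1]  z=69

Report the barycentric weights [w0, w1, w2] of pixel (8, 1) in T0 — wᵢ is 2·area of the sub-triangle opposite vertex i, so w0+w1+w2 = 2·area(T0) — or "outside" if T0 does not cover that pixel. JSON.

T0:
  2·area = 48
  edge (10, 6)→(10, 2): d=(0,-4) top-left  bias=+0
  edge (10, 2)→(22, 1): d=(12,-1) top-left  bias=+0
  edge (22, 1)→(10, 6): d=(-12,5) right/bottom  bias=-1
    (5,1)@(11, 3): e=[4,13,31] → #
    (6,1)@(13, 3): e=[12,15,21] → #
    (7,1)@(15, 3): e=[20,17,11] → #
    (8,1)@(17, 3): e=[28,19,1] → #
    (9,1)@(19, 3): e=[36,21,-9] → ·
    (5,2)@(11, 5): e=[4,37,7] → #
    (6,2)@(13, 5): e=[12,39,-3] → ·
    (7,2)@(15, 5): e=[20,41,-13] → ·
    (8,2)@(17, 5): e=[28,43,-23] → ·
    (5,3)@(11, 7): e=[4,61,-17] → ·
  covered (5 px):
    · · · · · · · · · · ·
    · · · · · # # # # · ·
    · · · · · # · · · · ·
    · · · · · · · · · · ·

Answer: [19,1,28]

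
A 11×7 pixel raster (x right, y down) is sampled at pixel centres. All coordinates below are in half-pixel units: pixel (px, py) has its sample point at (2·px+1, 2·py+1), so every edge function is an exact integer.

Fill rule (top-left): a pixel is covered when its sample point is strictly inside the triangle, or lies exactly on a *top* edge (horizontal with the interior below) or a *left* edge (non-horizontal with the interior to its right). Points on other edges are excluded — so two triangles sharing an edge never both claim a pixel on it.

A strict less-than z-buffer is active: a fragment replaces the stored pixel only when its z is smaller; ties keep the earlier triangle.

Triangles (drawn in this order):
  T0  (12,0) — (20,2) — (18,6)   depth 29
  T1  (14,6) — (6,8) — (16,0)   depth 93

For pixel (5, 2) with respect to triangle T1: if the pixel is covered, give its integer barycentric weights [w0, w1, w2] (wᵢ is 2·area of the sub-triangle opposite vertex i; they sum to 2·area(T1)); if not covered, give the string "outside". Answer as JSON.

T0:
  2·area = 36
  edge (12, 0)→(20, 2): d=(8,2) right/bottom  bias=-1
  edge (20, 2)→(18, 6): d=(-2,4) right/bottom  bias=-1
  edge (18, 6)→(12, 0): d=(-6,-6) top-left  bias=+0
    (6,0)@(13, 1): e=[6,30,0] → X  [on edge]
    (7,0)@(15, 1): e=[2,22,12] → X
    (8,0)@(17, 1): e=[-2,14,24] → .
    (6,1)@(13, 3): e=[22,26,-12] → .
    (7,1)@(15, 3): e=[18,18,0] → X  [on edge]
    (8,1)@(17, 3): e=[14,10,12] → X
    (9,1)@(19, 3): e=[10,2,24] → X
    (10,1)@(21, 3): e=[6,-6,36] → .
    (7,2)@(15, 5): e=[34,14,-12] → .
    (8,2)@(17, 5): e=[30,6,0] → X  [on edge]
    (9,2)@(19, 5): e=[26,-2,12] → .
    (8,3)@(17, 7): e=[46,2,-12] → .
    (9,3)@(19, 7): e=[42,-6,0] → .  [on edge]
    (10,4)@(21, 9): e=[54,-18,0] → .  [on edge]
  covered (6 px):
    . . . . . . X X . . .
    . . . . . . . X X X .
    . . . . . . . . X . .
    . . . . . . . . . . .
    . . . . . . . . . . .
    . . . . . . . . . . .
    . . . . . . . . . . .
T1:
  2·area = 44
  edge (14, 6)→(6, 8): d=(-8,2) right/bottom  bias=-1
  edge (6, 8)→(16, 0): d=(10,-8) top-left  bias=+0
  edge (16, 0)→(14, 6): d=(-2,6) right/bottom  bias=-1
    (7,0)@(15, 1): e=[38,2,4] → X
    (8,0)@(17, 1): e=[34,18,-8] → .
    (6,1)@(13, 3): e=[26,6,12] → X
    (7,1)@(15, 3): e=[22,22,0] → .  [on edge]
    (5,2)@(11, 5): e=[14,10,20] → X
    (7,2)@(15, 5): e=[6,42,-4] → .
    (4,3)@(9, 7): e=[2,14,28] → X
    (5,3)@(11, 7): e=[-2,30,16] → .
    (6,3)@(13, 7): e=[-6,46,4] → .
    (4,4)@(9, 9): e=[-14,34,24] → .
    (6,4)@(13, 9): e=[-22,66,0] → .  [on edge]
  covered (5 px):
    . . . . . . . X . . .
    . . . . . . X . . . .
    . . . . . X X . . . .
    . . . . X . . . . . .
    . . . . . . . . . . .
    . . . . . . . . . . .
    . . . . . . . . . . .

Answer: [10,20,14]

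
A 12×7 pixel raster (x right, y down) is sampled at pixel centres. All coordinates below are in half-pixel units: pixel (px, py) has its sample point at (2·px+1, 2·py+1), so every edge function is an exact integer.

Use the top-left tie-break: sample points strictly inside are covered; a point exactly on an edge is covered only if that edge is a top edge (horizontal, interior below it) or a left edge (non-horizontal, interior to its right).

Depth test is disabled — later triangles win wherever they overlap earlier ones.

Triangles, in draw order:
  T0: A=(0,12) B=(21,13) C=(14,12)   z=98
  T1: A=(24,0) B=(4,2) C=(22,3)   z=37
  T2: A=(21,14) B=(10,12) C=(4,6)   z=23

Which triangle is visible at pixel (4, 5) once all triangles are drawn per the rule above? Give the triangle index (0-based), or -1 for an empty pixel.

T0:
  2·area = 14  (B↔C swapped to make it positive)
  edge (0, 12)→(14, 12): d=(14,0) top-left  bias=+0
  edge (14, 12)→(21, 13): d=(7,1) right/bottom  bias=-1
  edge (21, 13)→(0, 12): d=(-21,-1) top-left  bias=+0
    (3,5)@(7, 11): e=[-14,0,28] → ·  [on edge]
    (10,6)@(21, 13): e=[14,0,0] → ·  [on edge]
  covered (0 px):
    · · · · · · · · · · · ·
    · · · · · · · · · · · ·
    · · · · · · · · · · · ·
    · · · · · · · · · · · ·
    · · · · · · · · · · · ·
    · · · · · · · · · · · ·
    · · · · · · · · · · · ·
T1:
  2·area = 56  (B↔C swapped to make it positive)
  edge (24, 0)→(22, 3): d=(-2,3) right/bottom  bias=-1
  edge (22, 3)→(4, 2): d=(-18,-1) top-left  bias=+0
  edge (4, 2)→(24, 0): d=(20,-2) top-left  bias=+0
    (7,0)@(15, 1): e=[25,29,2] → #
    (8,0)@(17, 1): e=[19,31,6] → #
    (9,0)@(19, 1): e=[13,33,10] → #
    (10,0)@(21, 1): e=[7,35,14] → #
    (11,0)@(23, 1): e=[1,37,18] → #
    (7,1)@(15, 3): e=[21,-7,42] → ·
    (8,1)@(17, 3): e=[15,-5,46] → ·
    (9,1)@(19, 3): e=[9,-3,50] → ·
    (10,1)@(21, 3): e=[3,-1,54] → ·
    (11,1)@(23, 3): e=[-3,1,58] → ·
  covered (5 px):
    · · · · · · · # # # # #
    · · · · · · · · · · · ·
    · · · · · · · · · · · ·
    · · · · · · · · · · · ·
    · · · · · · · · · · · ·
    · · · · · · · · · · · ·
    · · · · · · · · · · · ·
T2:
  2·area = 54
  edge (21, 14)→(10, 12): d=(-11,-2) top-left  bias=+0
  edge (10, 12)→(4, 6): d=(-6,-6) top-left  bias=+0
  edge (4, 6)→(21, 14): d=(17,8) right/bottom  bias=-1
    (0,1)@(1, 3): e=[81,0,-27] → ·  [on edge]
    (1,2)@(3, 5): e=[63,0,-9] → ·  [on edge]
    (2,3)@(5, 7): e=[45,0,9] → #  [on edge]
    (3,3)@(7, 7): e=[49,12,-7] → ·
    (2,4)@(5, 9): e=[23,-12,43] → ·
    (3,4)@(7, 9): e=[27,0,27] → #  [on edge]
    (4,4)@(9, 9): e=[31,12,11] → #
    (5,4)@(11, 9): e=[35,24,-5] → ·
    (3,5)@(7, 11): e=[5,-12,61] → ·
    (4,5)@(9, 11): e=[9,0,45] → #  [on edge]
    (5,5)@(11, 11): e=[13,12,29] → #
    (6,5)@(13, 11): e=[17,24,13] → #
    (5,6)@(11, 13): e=[-9,0,63] → ·  [on edge]
  covered (7 px):
    · · · · · · · · · · · ·
    · · · · · · · · · · · ·
    · · · · · · · · · · · ·
    · · # · · · · · · · · ·
    · · · # # · · · · · · ·
    · · · · # # # · · · · ·
    · · · · · · · · # · · ·

Z-buffer (winner per pixel, '.' = empty):
  . . . . . . . 1 1 1 1 1
  . . . . . . . . . . . .
  . . . . . . . . . . . .
  . . 2 . . . . . . . . .
  . . . 2 2 . . . . . . .
  . . . . 2 2 2 . . . . .
  . . . . . . . . 2 . . .

Result: 2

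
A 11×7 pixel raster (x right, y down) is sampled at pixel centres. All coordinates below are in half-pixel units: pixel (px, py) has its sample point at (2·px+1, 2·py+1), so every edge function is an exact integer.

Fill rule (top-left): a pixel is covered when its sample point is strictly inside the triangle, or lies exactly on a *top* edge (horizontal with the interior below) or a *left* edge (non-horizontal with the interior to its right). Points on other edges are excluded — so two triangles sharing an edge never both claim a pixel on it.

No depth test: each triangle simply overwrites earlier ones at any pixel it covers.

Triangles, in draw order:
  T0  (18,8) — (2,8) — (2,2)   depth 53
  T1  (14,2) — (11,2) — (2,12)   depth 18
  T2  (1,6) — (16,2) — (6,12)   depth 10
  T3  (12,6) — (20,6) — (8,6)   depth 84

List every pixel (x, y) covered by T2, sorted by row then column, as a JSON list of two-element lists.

T0:
  2·area = 96
  edge (18, 8)→(2, 8): d=(-16,0) right/bottom  bias=-1
  edge (2, 8)→(2, 2): d=(0,-6) top-left  bias=+0
  edge (2, 2)→(18, 8): d=(16,6) right/bottom  bias=-1
    (1,1)@(3, 3): e=[80,6,10] → #
    (2,1)@(5, 3): e=[80,18,-2] → ·
    (1,2)@(3, 5): e=[48,6,42] → #
    (2,2)@(5, 5): e=[48,18,30] → #
    (3,2)@(7, 5): e=[48,30,18] → #
    (4,2)@(9, 5): e=[48,42,6] → #
    (5,2)@(11, 5): e=[48,54,-6] → ·
    (1,3)@(3, 7): e=[16,6,74] → #
    (5,3)@(11, 7): e=[16,54,26] → #
    (6,3)@(13, 7): e=[16,66,14] → #
    (7,3)@(15, 7): e=[16,78,2] → #
    (8,3)@(17, 7): e=[16,90,-10] → ·
  covered (12 px):
    · · · · · · · · · · ·
    · # · · · · · · · · ·
    · # # # # · · · · · ·
    · # # # # # # # · · ·
    · · · · · · · · · · ·
    · · · · · · · · · · ·
    · · · · · · · · · · ·
T1:
  2·area = 30  (B↔C swapped to make it positive)
  edge (14, 2)→(2, 12): d=(-12,10) right/bottom  bias=-1
  edge (2, 12)→(11, 2): d=(9,-10) top-left  bias=+0
  edge (11, 2)→(14, 2): d=(3,0) top-left  bias=+0
    (5,1)@(11, 3): e=[18,9,3] → #
    (6,1)@(13, 3): e=[-2,29,3] → ·
    (4,2)@(9, 5): e=[14,7,9] → #
    (5,2)@(11, 5): e=[-6,27,9] → ·
    (3,3)@(7, 7): e=[10,5,15] → #
    (4,3)@(9, 7): e=[-10,25,15] → ·
    (2,4)@(5, 9): e=[6,3,21] → #
    (3,4)@(7, 9): e=[-14,23,21] → ·
    (1,5)@(3, 11): e=[2,1,27] → #
    (2,5)@(5, 11): e=[-18,21,27] → ·
    (1,6)@(3, 13): e=[-22,19,33] → ·
  covered (5 px):
    · · · · · · · · · · ·
    · · · · · # · · · · ·
    · · · · # · · · · · ·
    · · · # · · · · · · ·
    · · # · · · · · · · ·
    · # · · · · · · · · ·
    · · · · · · · · · · ·
T2:
  2·area = 110
  edge (1, 6)→(16, 2): d=(15,-4) top-left  bias=+0
  edge (16, 2)→(6, 12): d=(-10,10) right/bottom  bias=-1
  edge (6, 12)→(1, 6): d=(-5,-6) top-left  bias=+0
    (8,0)@(17, 1): e=[-11,0,121] → ·  [on edge]
    (6,1)@(13, 3): e=[3,20,87] → #
    (7,1)@(15, 3): e=[11,0,99] → ·  [on edge]
    (2,2)@(5, 5): e=[1,80,29] → #
    (3,2)@(7, 5): e=[9,60,41] → #
    (4,2)@(9, 5): e=[17,40,53] → #
    (5,2)@(11, 5): e=[25,20,65] → #
    (6,2)@(13, 5): e=[33,0,77] → ·  [on edge]
    (1,3)@(3, 7): e=[23,80,7] → #
    (5,3)@(11, 7): e=[55,0,55] → ·  [on edge]
    (1,4)@(3, 9): e=[53,60,-3] → ·
    (2,4)@(5, 9): e=[61,40,9] → #
    (4,4)@(9, 9): e=[77,0,33] → ·  [on edge]
    (3,5)@(7, 11): e=[99,0,11] → ·  [on edge]
    (2,6)@(5, 13): e=[121,0,-11] → ·  [on edge]
  covered (11 px):
    · · · · · · · · · · ·
    · · · · · · # · · · ·
    · · # # # # · · · · ·
    · # # # # · · · · · ·
    · · # # · · · · · · ·
    · · · · · · · · · · ·
    · · · · · · · · · · ·
T3:
  degenerate (2·area = 0) — covers nothing

Final: [[6,1],[2,2],[3,2],[4,2],[5,2],[1,3],[2,3],[3,3],[4,3],[2,4],[3,4]]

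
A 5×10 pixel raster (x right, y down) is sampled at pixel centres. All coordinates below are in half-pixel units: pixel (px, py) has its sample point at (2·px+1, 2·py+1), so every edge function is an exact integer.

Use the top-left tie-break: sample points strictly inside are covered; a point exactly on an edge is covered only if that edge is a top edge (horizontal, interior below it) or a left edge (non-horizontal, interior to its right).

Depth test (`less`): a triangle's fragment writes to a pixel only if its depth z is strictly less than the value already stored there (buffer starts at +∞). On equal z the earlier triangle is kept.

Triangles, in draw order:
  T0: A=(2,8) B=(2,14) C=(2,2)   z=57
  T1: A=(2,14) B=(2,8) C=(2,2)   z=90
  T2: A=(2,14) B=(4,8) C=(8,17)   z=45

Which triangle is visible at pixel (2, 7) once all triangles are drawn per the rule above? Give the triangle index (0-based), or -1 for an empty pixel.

T0:
  degenerate (2·area = 0) — covers nothing
T1:
  degenerate (2·area = 0) — covers nothing
T2:
  2·area = 42
  edge (2, 14)→(4, 8): d=(2,-6) top-left  bias=+0
  edge (4, 8)→(8, 17): d=(4,9) right/bottom  bias=-1
  edge (8, 17)→(2, 14): d=(-6,-3) top-left  bias=+0
    (2,2)@(5, 5): e=[0,-21,63] → ·  [on edge]
    (1,5)@(3, 11): e=[0,21,21] → #  [on edge]
    (2,5)@(5, 11): e=[12,3,27] → #
    (3,5)@(7, 11): e=[24,-15,33] → ·
    (1,6)@(3, 13): e=[4,29,9] → #
    (3,6)@(7, 13): e=[28,-7,21] → ·
    (1,7)@(3, 15): e=[8,37,-3] → ·
    (2,7)@(5, 15): e=[20,19,3] → #
    (3,7)@(7, 15): e=[32,1,9] → #
    (4,7)@(9, 15): e=[44,-17,15] → ·
    (0,8)@(1, 17): e=[0,63,-21] → ·  [on edge]
    (2,8)@(5, 17): e=[24,27,-9] → ·
  covered (6 px):
    · · · · ·
    · · · · ·
    · · · · ·
    · · · · ·
    · · · · ·
    · # # · ·
    · # # · ·
    · · # # ·
    · · · · ·
    · · · · ·

Z-buffer (winner per pixel, '.' = empty):
  . . . . .
  . . . . .
  . . . . .
  . . . . .
  . . . . .
  . 2 2 . .
  . 2 2 . .
  . . 2 2 .
  . . . . .
  . . . . .

Answer: 2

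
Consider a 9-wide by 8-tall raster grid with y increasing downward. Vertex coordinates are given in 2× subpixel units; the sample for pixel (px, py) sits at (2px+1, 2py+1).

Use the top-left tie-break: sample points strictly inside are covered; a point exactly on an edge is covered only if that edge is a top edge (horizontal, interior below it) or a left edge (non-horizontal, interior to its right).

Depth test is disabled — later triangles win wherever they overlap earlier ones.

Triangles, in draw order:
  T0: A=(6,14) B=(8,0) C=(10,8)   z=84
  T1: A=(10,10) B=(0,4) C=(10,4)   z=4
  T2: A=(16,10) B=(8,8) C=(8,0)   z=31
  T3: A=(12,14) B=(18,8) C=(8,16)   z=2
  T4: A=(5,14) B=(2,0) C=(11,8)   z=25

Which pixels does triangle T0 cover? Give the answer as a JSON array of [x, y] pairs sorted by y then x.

T0:
  2·area = 44
  edge (6, 14)→(8, 0): d=(2,-14) top-left  bias=+0
  edge (8, 0)→(10, 8): d=(2,8) right/bottom  bias=-1
  edge (10, 8)→(6, 14): d=(-4,6) right/bottom  bias=-1
    (4,2)@(9, 5): e=[24,2,18] → X
    (5,2)@(11, 5): e=[52,-14,6] → .
    (3,3)@(7, 7): e=[0,22,22] → X  [on edge]
    (5,3)@(11, 7): e=[56,-10,-2] → .
    (3,4)@(7, 9): e=[4,26,14] → X
    (5,4)@(11, 9): e=[60,-6,-10] → .
    (3,5)@(7, 11): e=[8,30,6] → X
    (4,5)@(9, 11): e=[36,14,-6] → .
    (3,6)@(7, 13): e=[12,34,-2] → .
  covered (6 px):
    . . . . . . . . .
    . . . . . . . . .
    . . . . X . . . .
    . . . X X . . . .
    . . . X X . . . .
    . . . X . . . . .
    . . . . . . . . .
    . . . . . . . . .
T1:
  2·area = 60
  edge (10, 10)→(0, 4): d=(-10,-6) top-left  bias=+0
  edge (0, 4)→(10, 4): d=(10,0) top-left  bias=+0
  edge (10, 4)→(10, 10): d=(0,6) right/bottom  bias=-1
    (1,2)@(3, 5): e=[8,10,42] → X
    (2,2)@(5, 5): e=[20,10,30] → X
    (3,2)@(7, 5): e=[32,10,18] → X
    (4,2)@(9, 5): e=[44,10,6] → X
    (5,2)@(11, 5): e=[56,10,-6] → .
    (1,3)@(3, 7): e=[-12,30,42] → .
    (2,3)@(5, 7): e=[0,30,30] → X  [on edge]
    (5,3)@(11, 7): e=[36,30,-6] → .
    (2,4)@(5, 9): e=[-20,50,30] → .
    (3,4)@(7, 9): e=[-8,50,18] → .
    (4,4)@(9, 9): e=[4,50,6] → X
    (5,4)@(11, 9): e=[16,50,-6] → .
    (7,6)@(15, 13): e=[0,90,-30] → .  [on edge]
  covered (8 px):
    . . . . . . . . .
    . . . . . . . . .
    . X X X X . . . .
    . . X X X . . . .
    . . . . X . . . .
    . . . . . . . . .
    . . . . . . . . .
    . . . . . . . . .
T2:
  2·area = 64
  edge (16, 10)→(8, 8): d=(-8,-2) top-left  bias=+0
  edge (8, 8)→(8, 0): d=(0,-8) top-left  bias=+0
  edge (8, 0)→(16, 10): d=(8,10) right/bottom  bias=-1
    (4,1)@(9, 3): e=[42,8,14] → X
    (5,1)@(11, 3): e=[46,24,-6] → .
    (4,2)@(9, 5): e=[26,8,30] → X
    (5,2)@(11, 5): e=[30,24,10] → X
    (6,2)@(13, 5): e=[34,40,-10] → .
    (4,3)@(9, 7): e=[10,8,46] → X
    (6,3)@(13, 7): e=[18,40,6] → X
    (7,3)@(15, 7): e=[22,56,-14] → .
    (4,4)@(9, 9): e=[-6,8,62] → .
    (5,4)@(11, 9): e=[-2,24,42] → .
    (6,4)@(13, 9): e=[2,40,22] → X
    (7,4)@(15, 9): e=[6,56,2] → X
  covered (8 px):
    . . . . . . . . .
    . . . . X . . . .
    . . . . X X . . .
    . . . . X X X . .
    . . . . . . X X .
    . . . . . . . . .
    . . . . . . . . .
    . . . . . . . . .
T3:
  2·area = 12  (B↔C swapped to make it positive)
  edge (12, 14)→(8, 16): d=(-4,2) right/bottom  bias=-1
  edge (8, 16)→(18, 8): d=(10,-8) top-left  bias=+0
  edge (18, 8)→(12, 14): d=(-6,6) right/bottom  bias=-1
    (8,4)@(17, 9): e=[10,2,0] → .  [on edge]
    (7,5)@(15, 11): e=[6,6,0] → .  [on edge]
    (6,6)@(13, 13): e=[2,10,0] → .  [on edge]
    (5,7)@(11, 15): e=[-2,14,0] → .  [on edge]
  covered (0 px):
    . . . . . . . . .
    . . . . . . . . .
    . . . . . . . . .
    . . . . . . . . .
    . . . . . . . . .
    . . . . . . . . .
    . . . . . . . . .
    . . . . . . . . .
T4:
  2·area = 102
  edge (5, 14)→(2, 0): d=(-3,-14) top-left  bias=+0
  edge (2, 0)→(11, 8): d=(9,8) right/bottom  bias=-1
  edge (11, 8)→(5, 14): d=(-6,6) right/bottom  bias=-1
    (1,0)@(3, 1): e=[11,1,90] → X
    (2,0)@(5, 1): e=[39,-15,78] → .
    (1,1)@(3, 3): e=[5,19,78] → X
    (2,1)@(5, 3): e=[33,3,66] → X
    (3,1)@(7, 3): e=[61,-13,54] → .
    (1,2)@(3, 5): e=[-1,37,66] → .
    (2,2)@(5, 5): e=[27,21,54] → X
    (3,2)@(7, 5): e=[55,5,42] → X
    (4,2)@(9, 5): e=[83,-11,30] → .
    (2,3)@(5, 7): e=[21,39,42] → X
    (4,3)@(9, 7): e=[77,7,18] → X
    (5,3)@(11, 7): e=[105,-9,6] → .
  covered (14 px):
    . X . . . . . . .
    . X X . . . . . .
    . . X X . . . . .
    . . X X X . . . .
    . . X X X . . . .
    . . X X . . . . .
    . . X . . . . . .
    . . . . . . . . .

Final: [[4,2],[3,3],[4,3],[3,4],[4,4],[3,5]]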